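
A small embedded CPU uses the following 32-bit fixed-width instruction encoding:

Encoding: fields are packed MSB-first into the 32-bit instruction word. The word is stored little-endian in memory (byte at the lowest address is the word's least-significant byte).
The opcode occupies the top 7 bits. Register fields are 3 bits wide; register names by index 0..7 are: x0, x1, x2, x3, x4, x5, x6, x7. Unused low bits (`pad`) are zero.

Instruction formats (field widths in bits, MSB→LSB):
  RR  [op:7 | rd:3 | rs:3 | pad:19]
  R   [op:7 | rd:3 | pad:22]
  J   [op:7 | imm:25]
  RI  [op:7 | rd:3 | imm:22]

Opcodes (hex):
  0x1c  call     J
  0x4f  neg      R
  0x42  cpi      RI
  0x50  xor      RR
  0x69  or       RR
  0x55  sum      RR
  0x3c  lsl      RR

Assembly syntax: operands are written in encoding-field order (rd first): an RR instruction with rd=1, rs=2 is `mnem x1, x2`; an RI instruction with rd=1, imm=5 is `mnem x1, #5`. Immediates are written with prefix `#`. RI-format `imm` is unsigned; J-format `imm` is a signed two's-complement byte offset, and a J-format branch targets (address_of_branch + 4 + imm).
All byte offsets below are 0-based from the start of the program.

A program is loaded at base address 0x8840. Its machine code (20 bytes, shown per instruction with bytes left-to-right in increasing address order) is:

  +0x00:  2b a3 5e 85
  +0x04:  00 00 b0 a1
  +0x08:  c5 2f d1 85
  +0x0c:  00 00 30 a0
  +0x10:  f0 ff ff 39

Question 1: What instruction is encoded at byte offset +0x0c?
+0x0c: 00 00 30 a0 ⇒ word 0xa0300000 (little)
  top 7b → 0x50 → xor [RR]
  rd: (w>>22)&0x7=0x0 → x0
  rs: (w>>19)&0x7=0x6 → x6

xor x0, x6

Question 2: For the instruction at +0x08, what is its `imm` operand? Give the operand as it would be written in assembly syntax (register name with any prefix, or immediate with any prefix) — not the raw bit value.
#1126341

[08] c5 2f d1 85 → 0x85d12fc5
  top 7b → 0x42 → cpi [RI]
  rd: (w>>22)&0x7=0x7 → x7
  imm: (w>>0)&0x3fffff=0x112fc5 → #1126341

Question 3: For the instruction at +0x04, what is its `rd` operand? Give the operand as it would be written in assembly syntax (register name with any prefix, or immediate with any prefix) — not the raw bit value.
@+04  little-endian(00 00 b0 a1) = 0xa1b00000
  top 7b → 0x50 → xor [RR]
  [24:22] rd=6 = x6
  [21:19] rs=6 = x6

x6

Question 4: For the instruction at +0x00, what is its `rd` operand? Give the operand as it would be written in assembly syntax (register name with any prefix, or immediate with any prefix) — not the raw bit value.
+0x00: 2b a3 5e 85 ⇒ word 0x855ea32b (little)
  op=0x855ea32b>>25=0x42 ⇒ cpi (RI)
  rd: (w>>22)&0x7=0x5 → x5
  imm: (w>>0)&0x3fffff=0x1ea32b → #2007851

x5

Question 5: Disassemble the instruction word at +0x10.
call #-16

[10] f0 ff ff 39 → 0x39fffff0
  top 7b → 0x1c → call [J]
  [24:0] imm=33554416 (s25→-16) = #-16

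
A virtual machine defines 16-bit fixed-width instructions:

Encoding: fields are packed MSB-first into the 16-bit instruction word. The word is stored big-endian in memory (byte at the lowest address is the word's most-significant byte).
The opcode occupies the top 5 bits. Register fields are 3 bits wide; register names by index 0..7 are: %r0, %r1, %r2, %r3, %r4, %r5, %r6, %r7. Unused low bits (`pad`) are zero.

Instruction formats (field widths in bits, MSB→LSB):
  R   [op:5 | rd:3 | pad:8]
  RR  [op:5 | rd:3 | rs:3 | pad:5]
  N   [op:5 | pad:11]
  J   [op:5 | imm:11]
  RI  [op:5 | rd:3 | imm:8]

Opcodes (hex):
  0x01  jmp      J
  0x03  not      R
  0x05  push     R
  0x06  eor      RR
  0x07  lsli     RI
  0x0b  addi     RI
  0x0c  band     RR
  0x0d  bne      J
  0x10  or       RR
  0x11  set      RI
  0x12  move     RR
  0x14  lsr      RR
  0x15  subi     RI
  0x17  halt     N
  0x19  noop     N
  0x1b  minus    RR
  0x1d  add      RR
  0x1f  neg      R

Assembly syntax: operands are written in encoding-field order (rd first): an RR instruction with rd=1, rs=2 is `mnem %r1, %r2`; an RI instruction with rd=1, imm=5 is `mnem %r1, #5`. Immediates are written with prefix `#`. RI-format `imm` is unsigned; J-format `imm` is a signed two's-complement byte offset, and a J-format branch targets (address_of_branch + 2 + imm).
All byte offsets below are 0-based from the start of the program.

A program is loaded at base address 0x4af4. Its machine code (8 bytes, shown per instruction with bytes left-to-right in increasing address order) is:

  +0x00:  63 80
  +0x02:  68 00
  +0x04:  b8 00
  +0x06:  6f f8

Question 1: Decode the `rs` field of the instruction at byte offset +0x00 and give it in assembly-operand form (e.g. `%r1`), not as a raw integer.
%r4

@+00  big-endian(63 80) = 0x6380
  opcode bits[15:11]=0xc: band/RR
  rd@[10:8]=0x3 ⇒ %r3
  rs@[7:5]=0x4 ⇒ %r4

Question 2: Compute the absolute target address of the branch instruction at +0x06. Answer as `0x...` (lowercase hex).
0x4af4

+0x06: 6f f8 ⇒ word 0x6ff8 (big)
  op=0x6ff8>>11=0xd ⇒ bne (J)
  [10:0] imm=2040 (s11→-8) = #-8
  target = base 0x4af4 + off 0x06 + 2 + imm -8 = 0x4af4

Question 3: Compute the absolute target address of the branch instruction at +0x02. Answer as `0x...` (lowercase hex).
0x4af8

[02] 68 00 → 0x6800
  opcode bits[15:11]=0xd: bne/J
  [10:0] imm=0 = #0
  target = base 0x4af4 + off 0x02 + 2 + imm 0 = 0x4af8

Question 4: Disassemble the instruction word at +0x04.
off 0x04: read b8 00 as big → 0xb800
  opcode bits[15:11]=0x17: halt/N

halt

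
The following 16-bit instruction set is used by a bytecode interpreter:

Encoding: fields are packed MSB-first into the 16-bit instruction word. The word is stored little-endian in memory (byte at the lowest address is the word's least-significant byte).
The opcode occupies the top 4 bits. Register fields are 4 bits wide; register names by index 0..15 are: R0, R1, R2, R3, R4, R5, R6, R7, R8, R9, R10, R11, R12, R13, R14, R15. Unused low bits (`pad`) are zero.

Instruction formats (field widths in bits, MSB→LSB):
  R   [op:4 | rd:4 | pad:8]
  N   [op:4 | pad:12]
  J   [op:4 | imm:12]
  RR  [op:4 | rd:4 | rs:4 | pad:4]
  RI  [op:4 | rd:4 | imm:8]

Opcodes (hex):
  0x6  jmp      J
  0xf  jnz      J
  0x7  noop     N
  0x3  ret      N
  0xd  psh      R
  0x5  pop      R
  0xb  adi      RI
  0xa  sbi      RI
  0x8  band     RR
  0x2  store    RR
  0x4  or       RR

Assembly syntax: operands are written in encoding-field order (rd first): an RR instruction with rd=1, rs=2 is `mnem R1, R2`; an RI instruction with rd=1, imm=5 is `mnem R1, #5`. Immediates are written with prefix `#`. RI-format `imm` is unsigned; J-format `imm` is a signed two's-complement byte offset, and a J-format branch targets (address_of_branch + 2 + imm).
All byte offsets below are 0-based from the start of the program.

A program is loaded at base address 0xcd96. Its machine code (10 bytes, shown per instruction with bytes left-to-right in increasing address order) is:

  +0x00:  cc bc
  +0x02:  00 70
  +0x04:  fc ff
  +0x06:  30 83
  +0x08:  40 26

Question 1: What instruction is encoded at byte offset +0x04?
jnz #-4

[04] fc ff → 0xfffc
  top 4b → 0xf → jnz [J]
  imm: (w>>0)&0xfff=0xffc (s12→-4) → #-4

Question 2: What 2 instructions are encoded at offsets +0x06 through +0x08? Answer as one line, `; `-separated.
[06] 30 83 → 0x8330
  top 4b → 0x8 → band [RR]
  [11:8] rd=3 = R3
  [7:4] rs=3 = R3
[08] 40 26 → 0x2640
  top 4b → 0x2 → store [RR]
  [11:8] rd=6 = R6
  [7:4] rs=4 = R4

band R3, R3; store R6, R4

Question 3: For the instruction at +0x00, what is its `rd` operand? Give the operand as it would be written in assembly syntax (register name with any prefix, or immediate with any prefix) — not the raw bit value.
R12

[00] cc bc → 0xbccc
  op=0xbccc>>12=0xb ⇒ adi (RI)
  rd@[11:8]=0xc ⇒ R12
  imm@[7:0]=0xcc ⇒ #204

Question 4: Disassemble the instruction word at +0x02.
noop

[02] 00 70 → 0x7000
  op=0x7000>>12=0x7 ⇒ noop (N)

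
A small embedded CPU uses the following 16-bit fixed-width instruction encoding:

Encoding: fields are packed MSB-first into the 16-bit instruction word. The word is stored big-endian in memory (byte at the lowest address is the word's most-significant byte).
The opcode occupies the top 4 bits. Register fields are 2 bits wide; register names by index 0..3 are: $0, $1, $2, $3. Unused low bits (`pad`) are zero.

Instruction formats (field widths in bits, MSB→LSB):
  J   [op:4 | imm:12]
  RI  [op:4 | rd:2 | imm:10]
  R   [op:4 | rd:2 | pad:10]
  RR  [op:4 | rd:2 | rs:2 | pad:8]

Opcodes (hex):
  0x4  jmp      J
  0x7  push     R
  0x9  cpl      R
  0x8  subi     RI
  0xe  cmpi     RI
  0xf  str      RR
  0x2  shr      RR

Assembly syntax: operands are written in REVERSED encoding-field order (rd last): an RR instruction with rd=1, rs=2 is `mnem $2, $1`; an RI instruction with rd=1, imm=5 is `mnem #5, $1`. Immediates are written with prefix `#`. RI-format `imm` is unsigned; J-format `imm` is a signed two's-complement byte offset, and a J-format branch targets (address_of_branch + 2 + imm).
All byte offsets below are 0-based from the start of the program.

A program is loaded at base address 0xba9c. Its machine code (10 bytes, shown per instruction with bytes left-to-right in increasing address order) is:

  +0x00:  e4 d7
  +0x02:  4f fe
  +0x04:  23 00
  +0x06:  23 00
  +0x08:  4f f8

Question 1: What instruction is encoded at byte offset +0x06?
@+06  big-endian(23 00) = 0x2300
  top 4b → 0x2 → shr [RR]
  rd: (w>>10)&0x3=0x0 → $0
  rs: (w>>8)&0x3=0x3 → $3

shr $3, $0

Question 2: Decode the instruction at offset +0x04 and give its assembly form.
shr $3, $0

@+04  big-endian(23 00) = 0x2300
  top 4b → 0x2 → shr [RR]
  rd: (w>>10)&0x3=0x0 → $0
  rs: (w>>8)&0x3=0x3 → $3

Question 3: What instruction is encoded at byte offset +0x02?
jmp #-2

+0x02: 4f fe ⇒ word 0x4ffe (big)
  opcode bits[15:12]=0x4: jmp/J
  imm: (w>>0)&0xfff=0xffe (s12→-2) → #-2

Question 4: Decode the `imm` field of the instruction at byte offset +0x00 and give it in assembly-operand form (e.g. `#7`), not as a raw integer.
#215

[00] e4 d7 → 0xe4d7
  opcode bits[15:12]=0xe: cmpi/RI
  [11:10] rd=1 = $1
  [9:0] imm=215 = #215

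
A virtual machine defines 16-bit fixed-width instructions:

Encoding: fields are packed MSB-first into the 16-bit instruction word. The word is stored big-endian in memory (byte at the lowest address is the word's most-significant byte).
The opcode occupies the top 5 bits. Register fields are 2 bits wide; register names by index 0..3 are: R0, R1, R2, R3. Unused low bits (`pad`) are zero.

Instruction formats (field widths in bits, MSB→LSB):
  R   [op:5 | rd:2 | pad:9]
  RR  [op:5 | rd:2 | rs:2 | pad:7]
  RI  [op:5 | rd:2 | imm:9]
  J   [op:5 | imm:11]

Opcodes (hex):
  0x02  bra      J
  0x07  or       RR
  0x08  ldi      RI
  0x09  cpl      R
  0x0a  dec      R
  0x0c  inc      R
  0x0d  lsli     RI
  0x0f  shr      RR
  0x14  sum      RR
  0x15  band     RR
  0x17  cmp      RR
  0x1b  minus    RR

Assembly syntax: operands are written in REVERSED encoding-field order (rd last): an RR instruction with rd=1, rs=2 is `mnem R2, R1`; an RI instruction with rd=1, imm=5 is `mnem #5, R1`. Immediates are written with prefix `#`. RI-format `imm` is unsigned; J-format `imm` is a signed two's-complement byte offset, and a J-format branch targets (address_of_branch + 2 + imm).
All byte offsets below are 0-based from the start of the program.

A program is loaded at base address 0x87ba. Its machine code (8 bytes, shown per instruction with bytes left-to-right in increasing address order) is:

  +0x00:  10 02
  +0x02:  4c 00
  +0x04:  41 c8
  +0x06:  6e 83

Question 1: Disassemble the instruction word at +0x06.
lsli #131, R3

@+06  big-endian(6e 83) = 0x6e83
  opcode bits[15:11]=0xd: lsli/RI
  rd: (w>>9)&0x3=0x3 → R3
  imm: (w>>0)&0x1ff=0x83 → #131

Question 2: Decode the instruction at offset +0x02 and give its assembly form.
cpl R2

@+02  big-endian(4c 00) = 0x4c00
  top 5b → 0x9 → cpl [R]
  rd@[10:9]=0x2 ⇒ R2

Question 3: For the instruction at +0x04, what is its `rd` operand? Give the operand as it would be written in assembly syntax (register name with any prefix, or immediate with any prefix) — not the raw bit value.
R0

off 0x04: read 41 c8 as big → 0x41c8
  op=0x41c8>>11=0x8 ⇒ ldi (RI)
  rd: (w>>9)&0x3=0x0 → R0
  imm: (w>>0)&0x1ff=0x1c8 → #456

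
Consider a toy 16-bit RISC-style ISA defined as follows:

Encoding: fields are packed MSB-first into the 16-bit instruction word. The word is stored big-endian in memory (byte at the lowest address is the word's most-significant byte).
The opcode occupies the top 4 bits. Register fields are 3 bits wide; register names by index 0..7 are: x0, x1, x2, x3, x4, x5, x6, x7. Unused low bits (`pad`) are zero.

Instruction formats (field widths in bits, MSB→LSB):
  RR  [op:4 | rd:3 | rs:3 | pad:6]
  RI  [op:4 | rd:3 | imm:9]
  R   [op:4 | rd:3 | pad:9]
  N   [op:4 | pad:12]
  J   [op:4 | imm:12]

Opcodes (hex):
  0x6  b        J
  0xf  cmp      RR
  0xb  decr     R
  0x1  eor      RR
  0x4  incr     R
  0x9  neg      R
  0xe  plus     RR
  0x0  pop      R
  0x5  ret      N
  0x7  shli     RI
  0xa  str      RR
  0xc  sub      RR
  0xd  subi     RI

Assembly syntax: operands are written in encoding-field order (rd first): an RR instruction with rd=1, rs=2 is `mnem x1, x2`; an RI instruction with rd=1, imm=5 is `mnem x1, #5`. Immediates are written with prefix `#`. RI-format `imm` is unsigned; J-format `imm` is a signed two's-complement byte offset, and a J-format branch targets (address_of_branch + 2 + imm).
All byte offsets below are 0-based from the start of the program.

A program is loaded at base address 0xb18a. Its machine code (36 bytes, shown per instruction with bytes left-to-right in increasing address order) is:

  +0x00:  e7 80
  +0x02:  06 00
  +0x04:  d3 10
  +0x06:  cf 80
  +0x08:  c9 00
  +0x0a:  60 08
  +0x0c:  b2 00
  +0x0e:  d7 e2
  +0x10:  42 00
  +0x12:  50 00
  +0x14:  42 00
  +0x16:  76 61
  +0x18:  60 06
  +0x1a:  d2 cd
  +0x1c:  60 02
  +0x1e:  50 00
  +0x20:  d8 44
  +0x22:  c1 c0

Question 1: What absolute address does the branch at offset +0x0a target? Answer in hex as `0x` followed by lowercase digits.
0xb19e

@+0a  big-endian(60 08) = 0x6008
  op=0x6008>>12=0x6 ⇒ b (J)
  imm: (w>>0)&0xfff=0x8 → #8
  target = base 0xb18a + off 0x0a + 2 + imm 8 = 0xb19e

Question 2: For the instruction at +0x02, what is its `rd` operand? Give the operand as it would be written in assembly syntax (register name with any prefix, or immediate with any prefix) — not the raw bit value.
[02] 06 00 → 0x0600
  opcode bits[15:12]=0x0: pop/R
  [11:9] rd=3 = x3

x3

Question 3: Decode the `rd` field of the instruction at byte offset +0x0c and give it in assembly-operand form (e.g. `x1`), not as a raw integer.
+0x0c: b2 00 ⇒ word 0xb200 (big)
  op=0xb200>>12=0xb ⇒ decr (R)
  rd: (w>>9)&0x7=0x1 → x1

x1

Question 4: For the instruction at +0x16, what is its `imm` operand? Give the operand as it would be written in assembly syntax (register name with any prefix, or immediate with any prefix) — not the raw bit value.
[16] 76 61 → 0x7661
  opcode bits[15:12]=0x7: shli/RI
  [11:9] rd=3 = x3
  [8:0] imm=97 = #97

#97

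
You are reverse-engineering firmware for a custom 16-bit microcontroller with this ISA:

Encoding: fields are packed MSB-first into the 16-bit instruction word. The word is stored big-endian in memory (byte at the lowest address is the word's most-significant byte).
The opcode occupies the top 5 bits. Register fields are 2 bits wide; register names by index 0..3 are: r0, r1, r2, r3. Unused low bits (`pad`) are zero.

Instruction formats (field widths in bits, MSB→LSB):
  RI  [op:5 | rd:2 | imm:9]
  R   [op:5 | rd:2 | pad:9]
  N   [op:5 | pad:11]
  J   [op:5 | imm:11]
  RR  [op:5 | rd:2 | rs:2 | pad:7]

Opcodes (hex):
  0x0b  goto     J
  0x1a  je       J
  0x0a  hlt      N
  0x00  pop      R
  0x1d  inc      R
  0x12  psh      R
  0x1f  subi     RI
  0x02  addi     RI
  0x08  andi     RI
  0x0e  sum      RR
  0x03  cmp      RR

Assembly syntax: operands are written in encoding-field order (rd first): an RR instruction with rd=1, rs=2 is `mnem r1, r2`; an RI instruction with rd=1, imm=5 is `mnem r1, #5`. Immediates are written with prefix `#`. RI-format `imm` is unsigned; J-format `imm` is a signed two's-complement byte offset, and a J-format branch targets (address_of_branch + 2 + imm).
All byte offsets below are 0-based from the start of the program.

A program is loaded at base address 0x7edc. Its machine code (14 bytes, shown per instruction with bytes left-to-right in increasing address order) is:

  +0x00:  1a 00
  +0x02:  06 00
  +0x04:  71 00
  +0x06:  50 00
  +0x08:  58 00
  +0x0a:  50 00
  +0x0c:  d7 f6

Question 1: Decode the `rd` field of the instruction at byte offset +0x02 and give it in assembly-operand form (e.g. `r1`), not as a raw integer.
[02] 06 00 → 0x0600
  opcode bits[15:11]=0x0: pop/R
  [10:9] rd=3 = r3

r3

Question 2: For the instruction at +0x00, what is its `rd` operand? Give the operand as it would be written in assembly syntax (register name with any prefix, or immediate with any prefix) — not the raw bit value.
[00] 1a 00 → 0x1a00
  top 5b → 0x3 → cmp [RR]
  rd@[10:9]=0x1 ⇒ r1
  rs@[8:7]=0x0 ⇒ r0

r1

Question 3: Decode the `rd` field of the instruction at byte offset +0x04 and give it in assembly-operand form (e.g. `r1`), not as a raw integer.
[04] 71 00 → 0x7100
  op=0x7100>>11=0xe ⇒ sum (RR)
  rd@[10:9]=0x0 ⇒ r0
  rs@[8:7]=0x2 ⇒ r2

r0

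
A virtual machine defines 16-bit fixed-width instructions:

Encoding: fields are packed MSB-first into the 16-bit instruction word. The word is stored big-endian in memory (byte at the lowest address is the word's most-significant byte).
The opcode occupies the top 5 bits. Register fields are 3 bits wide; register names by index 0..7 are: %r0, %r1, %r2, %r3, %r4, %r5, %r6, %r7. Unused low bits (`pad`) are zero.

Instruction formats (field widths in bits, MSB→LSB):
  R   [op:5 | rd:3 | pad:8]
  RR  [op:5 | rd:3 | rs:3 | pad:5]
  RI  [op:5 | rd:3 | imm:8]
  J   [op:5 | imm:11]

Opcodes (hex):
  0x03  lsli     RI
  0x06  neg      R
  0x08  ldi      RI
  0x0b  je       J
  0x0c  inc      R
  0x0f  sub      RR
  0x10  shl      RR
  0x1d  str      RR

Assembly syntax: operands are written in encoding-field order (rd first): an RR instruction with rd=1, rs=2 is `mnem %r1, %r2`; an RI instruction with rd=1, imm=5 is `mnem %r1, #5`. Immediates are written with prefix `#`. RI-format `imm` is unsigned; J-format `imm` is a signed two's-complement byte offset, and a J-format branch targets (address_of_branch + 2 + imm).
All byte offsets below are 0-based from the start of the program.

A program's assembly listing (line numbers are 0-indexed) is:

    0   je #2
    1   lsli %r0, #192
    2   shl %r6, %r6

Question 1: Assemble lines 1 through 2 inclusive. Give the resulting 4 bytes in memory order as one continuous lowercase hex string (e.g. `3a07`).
18c086c0

1. lsli fields op=0x3:5|rd=0:3|imm=192:8 → word 18c0h → 18 c0
2. shl fields op=0x10:5|rd=6:3|rs=6:3|pad=0:5 → word 86c0h → 86 c0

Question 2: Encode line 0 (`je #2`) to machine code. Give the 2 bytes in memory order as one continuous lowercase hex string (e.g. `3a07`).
5802

0. je fields op=0xb:5|imm=2:11 → word 5802h → 58 02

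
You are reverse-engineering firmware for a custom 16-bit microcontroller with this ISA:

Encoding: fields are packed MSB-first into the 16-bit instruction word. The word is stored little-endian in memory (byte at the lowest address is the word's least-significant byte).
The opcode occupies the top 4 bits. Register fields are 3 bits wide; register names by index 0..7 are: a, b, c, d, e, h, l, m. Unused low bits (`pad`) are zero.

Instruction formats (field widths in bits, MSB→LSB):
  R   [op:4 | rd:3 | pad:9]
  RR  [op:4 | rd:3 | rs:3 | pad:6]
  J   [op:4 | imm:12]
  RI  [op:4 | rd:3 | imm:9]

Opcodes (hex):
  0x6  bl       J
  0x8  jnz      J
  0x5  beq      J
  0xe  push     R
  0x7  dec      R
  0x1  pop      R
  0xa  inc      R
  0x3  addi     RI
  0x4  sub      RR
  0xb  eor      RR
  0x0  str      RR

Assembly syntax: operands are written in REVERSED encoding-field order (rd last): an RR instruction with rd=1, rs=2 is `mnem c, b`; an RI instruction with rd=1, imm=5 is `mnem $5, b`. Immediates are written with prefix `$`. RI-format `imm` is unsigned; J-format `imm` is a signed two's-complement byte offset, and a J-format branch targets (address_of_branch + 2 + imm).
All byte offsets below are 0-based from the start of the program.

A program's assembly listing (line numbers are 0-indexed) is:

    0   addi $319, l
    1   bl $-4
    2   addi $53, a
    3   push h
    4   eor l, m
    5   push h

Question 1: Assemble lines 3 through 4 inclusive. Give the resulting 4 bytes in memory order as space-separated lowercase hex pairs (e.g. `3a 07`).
00 ea 80 bf

3. push fields op=0xe:4|rd=5:3|pad=0:9 → word ea00h → 00 ea
4. eor fields op=0xb:4|rd=7:3|rs=6:3|pad=0:6 → word bf80h → 80 bf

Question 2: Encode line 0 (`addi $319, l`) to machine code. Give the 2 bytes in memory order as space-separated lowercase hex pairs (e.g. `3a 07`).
L0: addi op=0x3:4|rd=6:3|imm=319:9 ⇒ 0x3d3f ⇒ little 3f 3d

3f 3d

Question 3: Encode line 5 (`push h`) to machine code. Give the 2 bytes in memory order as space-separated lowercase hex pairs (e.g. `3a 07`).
00 ea

L5: push op=0xe:4|rd=5:3|pad=0:9 ⇒ 0xea00 ⇒ little 00 ea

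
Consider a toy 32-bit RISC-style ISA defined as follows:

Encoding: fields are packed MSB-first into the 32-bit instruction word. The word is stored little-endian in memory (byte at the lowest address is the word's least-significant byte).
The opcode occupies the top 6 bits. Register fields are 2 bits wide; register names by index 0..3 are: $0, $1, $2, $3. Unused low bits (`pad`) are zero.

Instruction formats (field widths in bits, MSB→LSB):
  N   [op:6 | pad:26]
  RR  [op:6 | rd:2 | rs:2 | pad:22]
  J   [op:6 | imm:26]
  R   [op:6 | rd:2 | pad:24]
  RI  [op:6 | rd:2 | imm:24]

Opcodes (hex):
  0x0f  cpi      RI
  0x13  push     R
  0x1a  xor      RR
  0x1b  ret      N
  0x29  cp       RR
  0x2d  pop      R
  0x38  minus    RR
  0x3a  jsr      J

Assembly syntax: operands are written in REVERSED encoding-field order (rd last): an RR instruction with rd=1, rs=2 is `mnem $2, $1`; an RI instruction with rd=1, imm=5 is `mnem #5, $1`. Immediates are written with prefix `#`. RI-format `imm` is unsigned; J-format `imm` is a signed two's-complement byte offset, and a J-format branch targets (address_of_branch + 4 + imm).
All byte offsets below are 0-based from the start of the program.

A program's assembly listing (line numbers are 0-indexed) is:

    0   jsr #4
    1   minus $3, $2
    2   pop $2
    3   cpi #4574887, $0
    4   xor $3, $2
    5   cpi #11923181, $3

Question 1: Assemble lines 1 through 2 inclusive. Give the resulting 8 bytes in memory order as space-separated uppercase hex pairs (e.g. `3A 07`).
00 00 C0 E2 00 00 00 B6

1. minus fields op=0x38:6|rd=2:2|rs=3:2|pad=0:22 → word e2c00000h → 00 00 c0 e2
2. pop fields op=0x2d:6|rd=2:2|pad=0:24 → word b6000000h → 00 00 00 b6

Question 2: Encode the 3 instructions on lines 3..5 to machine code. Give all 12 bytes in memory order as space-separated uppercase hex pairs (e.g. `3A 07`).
A7 CE 45 3C 00 00 C0 6A ED EE B5 3F

line 3 (cpi): pack op=0xf:6|rd=0:2|imm=4574887:24 = 0x3c45cea7; little→ a7 ce 45 3c
line 4 (xor): pack op=0x1a:6|rd=2:2|rs=3:2|pad=0:22 = 0x6ac00000; little→ 00 00 c0 6a
line 5 (cpi): pack op=0xf:6|rd=3:2|imm=11923181:24 = 0x3fb5eeed; little→ ed ee b5 3f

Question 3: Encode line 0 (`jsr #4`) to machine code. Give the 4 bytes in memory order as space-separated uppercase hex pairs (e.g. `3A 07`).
04 00 00 E8

0. jsr fields op=0x3a:6|imm=4:26 → word e8000004h → 04 00 00 e8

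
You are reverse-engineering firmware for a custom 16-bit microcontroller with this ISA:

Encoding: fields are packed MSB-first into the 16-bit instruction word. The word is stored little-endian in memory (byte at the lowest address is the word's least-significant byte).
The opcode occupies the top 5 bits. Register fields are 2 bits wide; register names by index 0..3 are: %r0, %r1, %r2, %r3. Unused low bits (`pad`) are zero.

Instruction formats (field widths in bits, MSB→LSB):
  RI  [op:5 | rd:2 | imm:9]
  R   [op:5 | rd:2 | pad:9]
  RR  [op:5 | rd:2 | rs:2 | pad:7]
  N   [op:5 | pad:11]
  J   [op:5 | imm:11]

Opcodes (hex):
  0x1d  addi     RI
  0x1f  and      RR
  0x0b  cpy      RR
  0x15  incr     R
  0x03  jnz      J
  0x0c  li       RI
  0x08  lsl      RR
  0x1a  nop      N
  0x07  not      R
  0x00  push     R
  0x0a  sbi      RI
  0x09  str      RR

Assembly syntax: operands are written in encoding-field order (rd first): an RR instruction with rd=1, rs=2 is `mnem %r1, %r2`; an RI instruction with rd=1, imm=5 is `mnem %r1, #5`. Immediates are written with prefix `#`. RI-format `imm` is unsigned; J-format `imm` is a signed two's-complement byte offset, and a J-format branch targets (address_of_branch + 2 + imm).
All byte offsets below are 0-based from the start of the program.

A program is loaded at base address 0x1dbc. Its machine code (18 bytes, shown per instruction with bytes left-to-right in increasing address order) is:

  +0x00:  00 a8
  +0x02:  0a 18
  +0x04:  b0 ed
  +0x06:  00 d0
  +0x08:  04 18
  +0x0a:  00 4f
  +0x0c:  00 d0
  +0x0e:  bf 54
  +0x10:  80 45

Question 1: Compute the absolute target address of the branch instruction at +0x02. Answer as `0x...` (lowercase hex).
[02] 0a 18 → 0x180a
  opcode bits[15:11]=0x3: jnz/J
  [10:0] imm=10 = #10
  target = base 0x1dbc + off 0x02 + 2 + imm 10 = 0x1dca

0x1dca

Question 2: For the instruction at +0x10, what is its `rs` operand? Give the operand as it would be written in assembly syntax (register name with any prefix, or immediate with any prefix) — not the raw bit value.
off 0x10: read 80 45 as little → 0x4580
  top 5b → 0x8 → lsl [RR]
  [10:9] rd=2 = %r2
  [8:7] rs=3 = %r3

%r3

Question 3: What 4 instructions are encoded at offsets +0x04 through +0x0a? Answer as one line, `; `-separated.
@+04  little-endian(b0 ed) = 0xedb0
  op=0xedb0>>11=0x1d ⇒ addi (RI)
  rd@[10:9]=0x2 ⇒ %r2
  imm@[8:0]=0x1b0 ⇒ #432
@+06  little-endian(00 d0) = 0xd000
  op=0xd000>>11=0x1a ⇒ nop (N)
@+08  little-endian(04 18) = 0x1804
  op=0x1804>>11=0x3 ⇒ jnz (J)
  imm@[10:0]=0x4 ⇒ #4
@+0a  little-endian(00 4f) = 0x4f00
  op=0x4f00>>11=0x9 ⇒ str (RR)
  rd@[10:9]=0x3 ⇒ %r3
  rs@[8:7]=0x2 ⇒ %r2

addi %r2, #432; nop; jnz #4; str %r3, %r2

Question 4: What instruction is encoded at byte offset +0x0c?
+0x0c: 00 d0 ⇒ word 0xd000 (little)
  op=0xd000>>11=0x1a ⇒ nop (N)

nop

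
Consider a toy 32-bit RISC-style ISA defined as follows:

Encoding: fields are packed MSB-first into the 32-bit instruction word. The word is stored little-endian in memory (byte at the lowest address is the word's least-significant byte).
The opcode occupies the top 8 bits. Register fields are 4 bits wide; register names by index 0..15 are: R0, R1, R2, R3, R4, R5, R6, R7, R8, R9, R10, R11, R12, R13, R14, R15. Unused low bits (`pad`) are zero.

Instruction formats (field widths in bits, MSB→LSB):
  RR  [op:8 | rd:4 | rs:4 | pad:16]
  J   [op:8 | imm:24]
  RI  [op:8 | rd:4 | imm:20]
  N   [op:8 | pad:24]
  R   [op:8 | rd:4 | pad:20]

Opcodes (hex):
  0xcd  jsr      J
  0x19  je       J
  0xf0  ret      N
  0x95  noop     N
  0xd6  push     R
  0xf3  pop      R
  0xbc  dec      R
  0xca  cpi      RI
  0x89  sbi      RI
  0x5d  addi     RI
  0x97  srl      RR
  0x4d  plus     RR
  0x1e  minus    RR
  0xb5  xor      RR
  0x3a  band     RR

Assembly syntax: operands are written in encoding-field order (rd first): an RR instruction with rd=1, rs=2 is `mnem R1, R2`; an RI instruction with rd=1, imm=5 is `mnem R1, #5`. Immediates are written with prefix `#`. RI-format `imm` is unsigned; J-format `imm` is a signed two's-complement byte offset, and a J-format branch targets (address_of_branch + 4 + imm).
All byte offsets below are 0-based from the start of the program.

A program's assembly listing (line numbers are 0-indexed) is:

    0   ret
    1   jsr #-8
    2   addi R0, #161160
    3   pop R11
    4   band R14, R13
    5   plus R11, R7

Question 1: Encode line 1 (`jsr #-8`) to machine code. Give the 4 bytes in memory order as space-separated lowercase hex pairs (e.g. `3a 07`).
f8 ff ff cd

1. jsr fields op=0xcd:8|imm=-8:24 → word cdfffff8h → f8 ff ff cd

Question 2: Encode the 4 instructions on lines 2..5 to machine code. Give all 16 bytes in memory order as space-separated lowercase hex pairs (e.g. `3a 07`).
88 75 02 5d 00 00 b0 f3 00 00 ed 3a 00 00 b7 4d

2. addi fields op=0x5d:8|rd=0:4|imm=161160:20 → word 5d027588h → 88 75 02 5d
3. pop fields op=0xf3:8|rd=11:4|pad=0:20 → word f3b00000h → 00 00 b0 f3
4. band fields op=0x3a:8|rd=14:4|rs=13:4|pad=0:16 → word 3aed0000h → 00 00 ed 3a
5. plus fields op=0x4d:8|rd=11:4|rs=7:4|pad=0:16 → word 4db70000h → 00 00 b7 4d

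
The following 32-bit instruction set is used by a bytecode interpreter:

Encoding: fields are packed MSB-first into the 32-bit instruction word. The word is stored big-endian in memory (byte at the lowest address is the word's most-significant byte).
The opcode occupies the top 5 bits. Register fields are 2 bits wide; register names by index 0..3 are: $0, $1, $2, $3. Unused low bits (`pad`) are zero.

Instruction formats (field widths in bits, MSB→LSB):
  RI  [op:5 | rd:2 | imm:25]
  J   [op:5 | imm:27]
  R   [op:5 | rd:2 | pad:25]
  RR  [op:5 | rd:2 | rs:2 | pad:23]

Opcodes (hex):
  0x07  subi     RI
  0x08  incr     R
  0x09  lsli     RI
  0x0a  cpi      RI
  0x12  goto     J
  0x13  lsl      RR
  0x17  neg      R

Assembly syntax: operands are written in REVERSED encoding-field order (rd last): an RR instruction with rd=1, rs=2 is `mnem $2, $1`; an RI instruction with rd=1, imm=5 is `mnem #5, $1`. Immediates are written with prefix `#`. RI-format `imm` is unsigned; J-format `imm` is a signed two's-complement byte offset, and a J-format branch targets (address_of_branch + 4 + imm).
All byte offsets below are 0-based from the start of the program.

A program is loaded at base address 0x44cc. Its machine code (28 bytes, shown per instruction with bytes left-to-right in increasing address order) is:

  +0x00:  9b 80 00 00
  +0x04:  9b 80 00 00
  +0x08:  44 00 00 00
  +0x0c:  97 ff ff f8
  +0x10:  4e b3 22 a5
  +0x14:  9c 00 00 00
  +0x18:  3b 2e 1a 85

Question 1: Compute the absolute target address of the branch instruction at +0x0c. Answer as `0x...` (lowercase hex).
0x44d4

[0c] 97 ff ff f8 → 0x97fffff8
  op=0x97fffff8>>27=0x12 ⇒ goto (J)
  imm: (w>>0)&0x7ffffff=0x7fffff8 (s27→-8) → #-8
  target = base 0x44cc + off 0x0c + 4 + imm -8 = 0x44d4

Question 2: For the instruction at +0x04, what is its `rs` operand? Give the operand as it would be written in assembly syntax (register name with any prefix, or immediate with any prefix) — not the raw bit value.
$3

off 0x04: read 9b 80 00 00 as big → 0x9b800000
  opcode bits[31:27]=0x13: lsl/RR
  [26:25] rd=1 = $1
  [24:23] rs=3 = $3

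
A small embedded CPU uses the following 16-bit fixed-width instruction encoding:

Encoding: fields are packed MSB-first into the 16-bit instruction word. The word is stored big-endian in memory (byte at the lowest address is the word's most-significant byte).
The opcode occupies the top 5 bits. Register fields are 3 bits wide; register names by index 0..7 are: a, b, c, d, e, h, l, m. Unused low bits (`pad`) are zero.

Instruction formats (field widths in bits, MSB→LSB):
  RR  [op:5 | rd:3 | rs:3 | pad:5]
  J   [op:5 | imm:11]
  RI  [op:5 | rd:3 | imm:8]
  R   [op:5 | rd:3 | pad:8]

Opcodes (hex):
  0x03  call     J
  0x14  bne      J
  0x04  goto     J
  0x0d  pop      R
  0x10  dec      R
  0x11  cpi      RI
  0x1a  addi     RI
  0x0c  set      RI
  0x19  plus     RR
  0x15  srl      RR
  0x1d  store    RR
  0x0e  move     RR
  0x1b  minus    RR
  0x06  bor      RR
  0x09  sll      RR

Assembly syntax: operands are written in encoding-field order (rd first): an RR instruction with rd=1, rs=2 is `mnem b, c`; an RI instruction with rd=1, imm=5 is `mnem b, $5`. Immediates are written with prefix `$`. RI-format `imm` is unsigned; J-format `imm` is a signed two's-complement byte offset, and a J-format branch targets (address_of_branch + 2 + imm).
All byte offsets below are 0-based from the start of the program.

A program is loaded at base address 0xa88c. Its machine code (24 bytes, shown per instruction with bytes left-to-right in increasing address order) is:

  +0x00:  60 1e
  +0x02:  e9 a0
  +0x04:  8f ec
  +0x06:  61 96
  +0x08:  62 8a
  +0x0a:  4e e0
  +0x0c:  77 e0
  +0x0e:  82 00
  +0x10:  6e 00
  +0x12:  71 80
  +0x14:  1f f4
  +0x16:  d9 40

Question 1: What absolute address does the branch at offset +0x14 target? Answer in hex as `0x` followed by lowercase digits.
0xa896

@+14  big-endian(1f f4) = 0x1ff4
  top 5b → 0x3 → call [J]
  [10:0] imm=2036 (s11→-12) = $-12
  target = base 0xa88c + off 0x14 + 2 + imm -12 = 0xa896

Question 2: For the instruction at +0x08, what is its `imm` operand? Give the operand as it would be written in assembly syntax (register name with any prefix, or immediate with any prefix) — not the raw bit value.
$138

@+08  big-endian(62 8a) = 0x628a
  op=0x628a>>11=0xc ⇒ set (RI)
  rd@[10:8]=0x2 ⇒ c
  imm@[7:0]=0x8a ⇒ $138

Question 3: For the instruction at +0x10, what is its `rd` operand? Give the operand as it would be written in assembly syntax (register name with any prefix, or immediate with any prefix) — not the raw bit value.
+0x10: 6e 00 ⇒ word 0x6e00 (big)
  opcode bits[15:11]=0xd: pop/R
  rd: (w>>8)&0x7=0x6 → l

l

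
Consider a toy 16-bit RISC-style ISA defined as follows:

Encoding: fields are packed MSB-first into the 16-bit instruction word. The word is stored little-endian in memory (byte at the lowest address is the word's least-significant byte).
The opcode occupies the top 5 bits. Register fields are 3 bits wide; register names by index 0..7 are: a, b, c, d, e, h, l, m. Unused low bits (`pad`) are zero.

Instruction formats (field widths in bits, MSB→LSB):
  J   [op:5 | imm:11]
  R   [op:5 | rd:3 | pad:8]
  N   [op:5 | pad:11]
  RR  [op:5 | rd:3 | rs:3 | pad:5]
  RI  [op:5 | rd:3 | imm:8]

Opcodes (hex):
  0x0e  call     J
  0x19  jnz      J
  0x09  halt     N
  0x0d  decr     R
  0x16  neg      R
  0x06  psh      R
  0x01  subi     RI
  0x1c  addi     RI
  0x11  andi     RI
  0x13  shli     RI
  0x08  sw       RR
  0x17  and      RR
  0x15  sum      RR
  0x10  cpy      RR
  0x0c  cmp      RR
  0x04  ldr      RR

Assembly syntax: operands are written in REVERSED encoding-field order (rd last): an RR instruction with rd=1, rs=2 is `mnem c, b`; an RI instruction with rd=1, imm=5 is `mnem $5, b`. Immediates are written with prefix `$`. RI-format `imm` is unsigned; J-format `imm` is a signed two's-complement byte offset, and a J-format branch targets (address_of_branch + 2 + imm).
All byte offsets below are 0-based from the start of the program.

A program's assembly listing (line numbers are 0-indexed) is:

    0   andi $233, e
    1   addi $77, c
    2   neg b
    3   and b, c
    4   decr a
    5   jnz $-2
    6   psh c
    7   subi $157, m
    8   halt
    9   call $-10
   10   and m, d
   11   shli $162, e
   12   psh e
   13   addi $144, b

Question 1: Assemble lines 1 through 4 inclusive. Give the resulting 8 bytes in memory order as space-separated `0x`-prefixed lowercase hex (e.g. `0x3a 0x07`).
line 1 (addi): pack op=0x1c:5|rd=2:3|imm=77:8 = 0xe24d; little→ 4d e2
line 2 (neg): pack op=0x16:5|rd=1:3|pad=0:8 = 0xb100; little→ 00 b1
line 3 (and): pack op=0x17:5|rd=2:3|rs=1:3|pad=0:5 = 0xba20; little→ 20 ba
line 4 (decr): pack op=0xd:5|rd=0:3|pad=0:8 = 0x6800; little→ 00 68

0x4d 0xe2 0x00 0xb1 0x20 0xba 0x00 0x68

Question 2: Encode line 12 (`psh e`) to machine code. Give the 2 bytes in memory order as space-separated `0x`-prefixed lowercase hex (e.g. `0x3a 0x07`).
0x00 0x34

line 12 (psh): pack op=0x6:5|rd=4:3|pad=0:8 = 0x3400; little→ 00 34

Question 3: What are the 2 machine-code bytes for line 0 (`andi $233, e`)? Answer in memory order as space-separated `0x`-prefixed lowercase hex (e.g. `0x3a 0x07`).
0. andi fields op=0x11:5|rd=4:3|imm=233:8 → word 8ce9h → e9 8c

0xe9 0x8c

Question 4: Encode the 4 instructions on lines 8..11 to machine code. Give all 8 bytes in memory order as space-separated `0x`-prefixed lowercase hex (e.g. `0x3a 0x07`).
L8: halt op=0x9:5|pad=0:11 ⇒ 0x4800 ⇒ little 00 48
L9: call op=0xe:5|imm=-10:11 ⇒ 0x77f6 ⇒ little f6 77
L10: and op=0x17:5|rd=3:3|rs=7:3|pad=0:5 ⇒ 0xbbe0 ⇒ little e0 bb
L11: shli op=0x13:5|rd=4:3|imm=162:8 ⇒ 0x9ca2 ⇒ little a2 9c

0x00 0x48 0xf6 0x77 0xe0 0xbb 0xa2 0x9c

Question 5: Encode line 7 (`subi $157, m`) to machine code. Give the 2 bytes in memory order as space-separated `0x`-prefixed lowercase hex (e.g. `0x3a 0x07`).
line 7 (subi): pack op=0x1:5|rd=7:3|imm=157:8 = 0x0f9d; little→ 9d 0f

0x9d 0x0f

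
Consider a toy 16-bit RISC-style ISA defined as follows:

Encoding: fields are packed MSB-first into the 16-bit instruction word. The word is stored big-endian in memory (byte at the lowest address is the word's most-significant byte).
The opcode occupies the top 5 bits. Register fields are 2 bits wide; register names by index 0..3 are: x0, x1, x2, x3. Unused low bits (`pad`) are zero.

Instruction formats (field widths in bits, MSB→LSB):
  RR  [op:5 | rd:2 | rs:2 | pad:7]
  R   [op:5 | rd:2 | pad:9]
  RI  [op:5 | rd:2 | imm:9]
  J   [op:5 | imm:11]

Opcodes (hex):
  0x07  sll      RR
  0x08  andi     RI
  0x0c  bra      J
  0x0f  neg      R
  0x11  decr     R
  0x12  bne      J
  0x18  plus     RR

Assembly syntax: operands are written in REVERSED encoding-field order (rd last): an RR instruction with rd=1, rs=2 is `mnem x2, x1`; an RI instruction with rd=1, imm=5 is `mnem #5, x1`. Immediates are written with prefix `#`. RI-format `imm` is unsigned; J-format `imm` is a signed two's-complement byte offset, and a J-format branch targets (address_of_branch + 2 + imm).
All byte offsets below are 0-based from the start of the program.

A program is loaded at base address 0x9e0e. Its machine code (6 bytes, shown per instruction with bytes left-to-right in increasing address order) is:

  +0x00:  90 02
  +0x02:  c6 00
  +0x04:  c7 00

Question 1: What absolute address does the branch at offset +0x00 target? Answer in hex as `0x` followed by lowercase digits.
@+00  big-endian(90 02) = 0x9002
  op=0x9002>>11=0x12 ⇒ bne (J)
  imm: (w>>0)&0x7ff=0x2 → #2
  target = base 0x9e0e + off 0x00 + 2 + imm 2 = 0x9e12

0x9e12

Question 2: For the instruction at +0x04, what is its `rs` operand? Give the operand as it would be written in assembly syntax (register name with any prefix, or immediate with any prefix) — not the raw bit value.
x2

+0x04: c7 00 ⇒ word 0xc700 (big)
  op=0xc700>>11=0x18 ⇒ plus (RR)
  rd: (w>>9)&0x3=0x3 → x3
  rs: (w>>7)&0x3=0x2 → x2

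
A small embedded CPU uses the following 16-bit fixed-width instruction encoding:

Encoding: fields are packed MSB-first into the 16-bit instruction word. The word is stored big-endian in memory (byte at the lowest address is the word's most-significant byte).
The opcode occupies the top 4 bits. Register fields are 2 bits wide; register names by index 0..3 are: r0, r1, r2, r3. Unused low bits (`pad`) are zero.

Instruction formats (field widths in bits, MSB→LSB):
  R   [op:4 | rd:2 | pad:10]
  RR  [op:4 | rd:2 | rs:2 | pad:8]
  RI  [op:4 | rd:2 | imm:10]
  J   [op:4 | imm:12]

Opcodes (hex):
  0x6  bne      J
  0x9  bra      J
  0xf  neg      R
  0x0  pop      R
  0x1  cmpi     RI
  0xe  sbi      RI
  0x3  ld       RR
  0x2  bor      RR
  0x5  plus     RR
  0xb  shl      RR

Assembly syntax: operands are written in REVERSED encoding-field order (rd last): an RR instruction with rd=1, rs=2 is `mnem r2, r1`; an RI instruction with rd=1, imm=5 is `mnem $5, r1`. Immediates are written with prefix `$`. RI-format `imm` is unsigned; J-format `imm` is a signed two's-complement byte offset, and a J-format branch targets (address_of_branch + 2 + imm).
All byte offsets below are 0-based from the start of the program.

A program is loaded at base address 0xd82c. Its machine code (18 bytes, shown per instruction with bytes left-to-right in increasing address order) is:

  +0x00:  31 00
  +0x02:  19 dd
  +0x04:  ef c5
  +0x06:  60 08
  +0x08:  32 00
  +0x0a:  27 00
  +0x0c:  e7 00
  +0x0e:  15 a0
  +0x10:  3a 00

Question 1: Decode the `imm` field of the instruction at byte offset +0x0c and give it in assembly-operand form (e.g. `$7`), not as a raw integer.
$768

off 0x0c: read e7 00 as big → 0xe700
  opcode bits[15:12]=0xe: sbi/RI
  [11:10] rd=1 = r1
  [9:0] imm=768 = $768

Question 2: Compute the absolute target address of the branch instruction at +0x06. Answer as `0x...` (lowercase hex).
[06] 60 08 → 0x6008
  opcode bits[15:12]=0x6: bne/J
  imm@[11:0]=0x8 ⇒ $8
  target = base 0xd82c + off 0x06 + 2 + imm 8 = 0xd83c

0xd83c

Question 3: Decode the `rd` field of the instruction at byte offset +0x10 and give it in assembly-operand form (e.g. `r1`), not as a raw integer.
+0x10: 3a 00 ⇒ word 0x3a00 (big)
  op=0x3a00>>12=0x3 ⇒ ld (RR)
  rd@[11:10]=0x2 ⇒ r2
  rs@[9:8]=0x2 ⇒ r2

r2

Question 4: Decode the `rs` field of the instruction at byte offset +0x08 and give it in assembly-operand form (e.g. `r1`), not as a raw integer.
r2

+0x08: 32 00 ⇒ word 0x3200 (big)
  op=0x3200>>12=0x3 ⇒ ld (RR)
  rd@[11:10]=0x0 ⇒ r0
  rs@[9:8]=0x2 ⇒ r2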